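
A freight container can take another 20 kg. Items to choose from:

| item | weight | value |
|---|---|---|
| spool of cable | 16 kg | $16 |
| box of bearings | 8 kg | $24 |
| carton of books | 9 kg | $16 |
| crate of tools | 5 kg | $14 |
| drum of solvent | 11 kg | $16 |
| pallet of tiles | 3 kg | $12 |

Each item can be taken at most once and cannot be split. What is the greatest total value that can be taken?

Check high-value combinations within 20 kg:
- box of bearings+carton of books+pallet of tiles: weight 8+9+3=20, value 24+16+12=52
- box of bearings+crate of tools+pallet of tiles: weight 8+5+3=16, value 24+14+12=50
- carton of books+crate of tools+pallet of tiles: weight 9+5+3=17, value 16+14+12=42
- crate of tools+drum of solvent+pallet of tiles: weight 5+11+3=19, value 14+16+12=42
- box of bearings+carton of books: weight 8+9=17, value 24+16=40
Best: $52.

$52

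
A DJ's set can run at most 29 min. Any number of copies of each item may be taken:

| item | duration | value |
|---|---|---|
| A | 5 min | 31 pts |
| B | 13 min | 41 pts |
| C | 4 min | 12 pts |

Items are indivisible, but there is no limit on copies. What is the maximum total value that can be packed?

167 pts

Best value-per-unit is A at 31/5; filling with it alone gives 5×31 = 155.
Optimal mix: 5×A + 1×C → duration 29, value 167.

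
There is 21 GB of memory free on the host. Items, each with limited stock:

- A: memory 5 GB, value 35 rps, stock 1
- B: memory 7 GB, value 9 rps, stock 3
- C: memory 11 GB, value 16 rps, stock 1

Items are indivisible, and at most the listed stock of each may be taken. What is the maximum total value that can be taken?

53 rps

Top feasible selections:
- 1×A + 2×B: memory 19, value 53
- 1×A + 1×C: memory 16, value 51
Best: 53 rps.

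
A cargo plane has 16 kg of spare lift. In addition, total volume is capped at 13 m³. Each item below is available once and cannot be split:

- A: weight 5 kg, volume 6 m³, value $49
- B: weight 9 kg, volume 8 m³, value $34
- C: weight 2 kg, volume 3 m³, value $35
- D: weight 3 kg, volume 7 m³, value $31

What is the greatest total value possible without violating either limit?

Feasible sets respecting both limits:
- A+C: weight 7, volume 9, value 84
- A+D: weight 8, volume 13, value 80
- B+C: weight 11, volume 11, value 69
- C+D: weight 5, volume 10, value 66
Best: $84.

$84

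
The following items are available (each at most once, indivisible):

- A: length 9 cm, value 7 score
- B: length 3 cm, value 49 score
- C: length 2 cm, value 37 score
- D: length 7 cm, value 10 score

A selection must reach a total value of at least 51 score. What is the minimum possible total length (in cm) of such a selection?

5

Subsets with value ≥ 51, sorted by total length:
- B+C: length 5, value 86
- B+D: length 10, value 59
Minimum length: 5 cm.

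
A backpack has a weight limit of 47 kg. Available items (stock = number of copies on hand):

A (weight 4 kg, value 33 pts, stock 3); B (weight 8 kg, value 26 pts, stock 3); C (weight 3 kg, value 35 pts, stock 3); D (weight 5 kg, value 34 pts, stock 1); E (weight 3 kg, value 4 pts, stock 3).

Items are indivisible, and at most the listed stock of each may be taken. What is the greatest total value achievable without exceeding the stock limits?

294 pts

Top feasible selections:
- 3×A + 2×B + 3×C + 1×D + 1×E: weight 45, value 294
- 3×A + 2×B + 3×C + 1×D: weight 42, value 290
Best: 294 pts.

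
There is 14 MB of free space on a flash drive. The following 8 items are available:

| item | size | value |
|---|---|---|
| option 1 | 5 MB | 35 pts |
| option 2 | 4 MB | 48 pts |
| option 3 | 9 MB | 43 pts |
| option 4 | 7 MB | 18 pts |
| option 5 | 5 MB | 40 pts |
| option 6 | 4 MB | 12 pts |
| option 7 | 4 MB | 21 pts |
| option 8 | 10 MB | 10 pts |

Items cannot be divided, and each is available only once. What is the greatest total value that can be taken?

123 pts

Check high-value combinations within 14 MB:
- option 1+option 2+option 5: size 5+4+5=14, value 35+48+40=123
- option 2+option 5+option 7: size 4+5+4=13, value 48+40+21=109
- option 1+option 2+option 7: size 5+4+4=13, value 35+48+21=104
- option 2+option 5+option 6: size 4+5+4=13, value 48+40+12=100
Best: 123 pts.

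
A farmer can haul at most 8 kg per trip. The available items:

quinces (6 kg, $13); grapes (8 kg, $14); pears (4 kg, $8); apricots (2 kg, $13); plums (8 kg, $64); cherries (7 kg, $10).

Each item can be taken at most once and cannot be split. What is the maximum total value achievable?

Check high-value combinations within 8 kg:
- plums: weight 8, value 64
- quinces+apricots: weight 6+2=8, value 13+13=26
- pears+apricots: weight 4+2=6, value 8+13=21
- grapes: weight 8, value 14
- apricots: weight 2, value 13
Best: $64.

$64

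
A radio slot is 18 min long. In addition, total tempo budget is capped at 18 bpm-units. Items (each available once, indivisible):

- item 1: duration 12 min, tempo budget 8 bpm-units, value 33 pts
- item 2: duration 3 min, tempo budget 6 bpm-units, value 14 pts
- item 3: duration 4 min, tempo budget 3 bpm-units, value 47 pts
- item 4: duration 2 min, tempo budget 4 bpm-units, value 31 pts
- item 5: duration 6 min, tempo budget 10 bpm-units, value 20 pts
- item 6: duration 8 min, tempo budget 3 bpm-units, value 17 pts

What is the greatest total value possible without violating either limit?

Feasible sets respecting both limits:
- item 1+item 3+item 4: duration 18, tempo budget 15, value 111
- item 2+item 3+item 4+item 6: duration 17, tempo budget 16, value 109
- item 3+item 4+item 5: duration 12, tempo budget 17, value 98
Best: 111 pts.

111 pts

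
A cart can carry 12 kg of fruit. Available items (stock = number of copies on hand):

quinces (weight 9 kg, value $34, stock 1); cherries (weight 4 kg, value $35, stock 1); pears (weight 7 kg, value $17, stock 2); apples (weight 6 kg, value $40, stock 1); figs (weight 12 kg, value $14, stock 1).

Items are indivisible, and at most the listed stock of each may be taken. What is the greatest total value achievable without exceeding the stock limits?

$75

Top feasible selections:
- 1×cherries + 1×apples: weight 10, value 75
- 1×cherries + 1×pears: weight 11, value 52
Best: $75.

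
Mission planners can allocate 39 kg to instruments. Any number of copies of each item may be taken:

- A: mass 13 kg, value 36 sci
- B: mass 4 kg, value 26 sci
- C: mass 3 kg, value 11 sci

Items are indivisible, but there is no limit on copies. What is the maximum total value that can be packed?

245 sci

Best value-per-unit is B at 26/4; filling with it alone gives 9×26 = 234.
Optimal mix: 9×B + 1×C → mass 39, value 245.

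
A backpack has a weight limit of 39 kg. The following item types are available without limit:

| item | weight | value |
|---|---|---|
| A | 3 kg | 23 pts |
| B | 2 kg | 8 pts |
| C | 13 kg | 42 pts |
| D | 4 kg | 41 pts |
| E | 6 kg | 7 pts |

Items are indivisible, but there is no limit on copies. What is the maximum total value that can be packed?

Best value-per-unit is D at 41/4; filling with it alone gives 9×41 = 369.
Optimal mix: 1×A + 9×D → weight 39, value 392.

392 pts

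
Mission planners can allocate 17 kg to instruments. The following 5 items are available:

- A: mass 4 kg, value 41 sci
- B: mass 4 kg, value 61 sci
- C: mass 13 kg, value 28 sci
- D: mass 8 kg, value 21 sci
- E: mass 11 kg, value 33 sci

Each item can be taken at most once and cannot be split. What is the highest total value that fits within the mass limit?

123 sci

Check high-value combinations within 17 kg:
- A+B+D: mass 4+4+8=16, value 41+61+21=123
- A+B: mass 4+4=8, value 41+61=102
- B+E: mass 4+11=15, value 61+33=94
- B+C: mass 4+13=17, value 61+28=89
- B+D: mass 4+8=12, value 61+21=82
Best: 123 sci.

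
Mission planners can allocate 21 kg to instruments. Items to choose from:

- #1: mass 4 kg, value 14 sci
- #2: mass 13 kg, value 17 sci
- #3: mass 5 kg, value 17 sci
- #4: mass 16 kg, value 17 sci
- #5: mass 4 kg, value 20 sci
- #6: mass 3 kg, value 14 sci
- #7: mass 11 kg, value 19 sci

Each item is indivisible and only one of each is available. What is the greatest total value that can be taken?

65 sci

Check high-value combinations within 21 kg:
- #1+#3+#5+#6: mass 4+5+4+3=16, value 14+17+20+14=65
- #3+#5+#7: mass 5+4+11=20, value 17+20+19=56
- #5+#6+#7: mass 4+3+11=18, value 20+14+19=53
- #1+#5+#7: mass 4+4+11=19, value 14+20+19=53
- #3+#5+#6: mass 5+4+3=12, value 17+20+14=51
Best: 65 sci.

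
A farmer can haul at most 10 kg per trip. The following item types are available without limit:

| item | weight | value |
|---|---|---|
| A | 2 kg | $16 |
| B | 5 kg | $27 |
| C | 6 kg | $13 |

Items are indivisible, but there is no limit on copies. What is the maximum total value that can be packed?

Best value-per-unit is A at 16/2, and filling with it alone uses weight 5×2=10. No mix of the others beats 5×16 = 80.

$80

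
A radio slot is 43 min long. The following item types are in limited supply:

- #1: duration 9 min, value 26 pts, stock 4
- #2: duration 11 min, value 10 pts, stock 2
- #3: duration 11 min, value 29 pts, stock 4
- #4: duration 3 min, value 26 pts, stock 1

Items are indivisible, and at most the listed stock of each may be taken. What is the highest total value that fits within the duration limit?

136 pts

Top feasible selections:
- 2×#1 + 2×#3 + 1×#4: duration 43, value 136
- 3×#1 + 1×#3 + 1×#4: duration 41, value 133
- 4×#1 + 1×#4: duration 39, value 130
Best: 136 pts.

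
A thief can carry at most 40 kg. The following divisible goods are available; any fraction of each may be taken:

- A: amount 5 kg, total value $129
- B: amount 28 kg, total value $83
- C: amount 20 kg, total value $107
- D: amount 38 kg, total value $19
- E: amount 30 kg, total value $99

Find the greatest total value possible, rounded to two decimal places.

285.50

Take in order of value per unit:
- A (129/5 per unit): all 5 → value 129, running total 129.00
- C (107/20 per unit): all 20 → value 107, running total 236.00
- E (99/30 per unit): 15 of 30 → value 15×99/30 = 49.5000, running total 285.50
Total 285.50.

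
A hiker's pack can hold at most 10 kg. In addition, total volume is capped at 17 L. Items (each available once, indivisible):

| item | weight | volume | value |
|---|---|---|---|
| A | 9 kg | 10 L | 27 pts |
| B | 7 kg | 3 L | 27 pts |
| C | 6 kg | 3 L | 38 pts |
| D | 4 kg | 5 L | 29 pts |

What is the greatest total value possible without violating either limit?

67 pts

Feasible sets respecting both limits:
- C+D: weight 10, volume 8, value 67
- C: weight 6, volume 3, value 38
- D: weight 4, volume 5, value 29
- A: weight 9, volume 10, value 27
Best: 67 pts.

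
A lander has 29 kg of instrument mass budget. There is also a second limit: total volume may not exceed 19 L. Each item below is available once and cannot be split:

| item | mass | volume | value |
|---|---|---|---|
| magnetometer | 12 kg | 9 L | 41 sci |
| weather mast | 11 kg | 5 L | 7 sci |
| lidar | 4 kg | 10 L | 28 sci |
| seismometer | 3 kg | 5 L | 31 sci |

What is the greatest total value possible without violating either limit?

Feasible sets respecting both limits:
- magnetometer+weather mast+seismometer: mass 26, volume 19, value 79
- magnetometer+seismometer: mass 15, volume 14, value 72
- magnetometer+lidar: mass 16, volume 19, value 69
Best: 79 sci.

79 sci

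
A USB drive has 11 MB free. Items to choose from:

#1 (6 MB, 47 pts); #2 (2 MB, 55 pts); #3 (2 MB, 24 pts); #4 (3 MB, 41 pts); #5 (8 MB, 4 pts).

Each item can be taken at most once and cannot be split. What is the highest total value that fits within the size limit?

Check high-value combinations within 11 MB:
- #1+#2+#4: size 6+2+3=11, value 47+55+41=143
- #1+#2+#3: size 6+2+2=10, value 47+55+24=126
- #2+#3+#4: size 2+2+3=7, value 55+24+41=120
Best: 143 pts.

143 pts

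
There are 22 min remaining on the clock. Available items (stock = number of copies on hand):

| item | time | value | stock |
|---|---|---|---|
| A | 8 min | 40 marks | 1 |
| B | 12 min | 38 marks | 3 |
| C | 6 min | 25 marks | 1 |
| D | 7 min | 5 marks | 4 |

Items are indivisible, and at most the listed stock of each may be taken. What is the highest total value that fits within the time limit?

78 marks

Top feasible selections:
- 1×A + 1×B: time 20, value 78
- 1×A + 1×C + 1×D: time 21, value 70
- 1×A + 1×C: time 14, value 65
- 1×B + 1×C: time 18, value 63
Best: 78 marks.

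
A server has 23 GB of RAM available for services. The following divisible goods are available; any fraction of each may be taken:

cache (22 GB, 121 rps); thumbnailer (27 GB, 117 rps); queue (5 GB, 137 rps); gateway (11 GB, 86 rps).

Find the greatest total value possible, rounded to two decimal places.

261.50

Take in order of value per unit:
- queue (137/5 per unit): all 5 → value 137, running total 137.00
- gateway (86/11 per unit): all 11 → value 86, running total 223.00
- cache (121/22 per unit): 7 of 22 → value 7×121/22 = 38.5000, running total 261.50
Total 261.50.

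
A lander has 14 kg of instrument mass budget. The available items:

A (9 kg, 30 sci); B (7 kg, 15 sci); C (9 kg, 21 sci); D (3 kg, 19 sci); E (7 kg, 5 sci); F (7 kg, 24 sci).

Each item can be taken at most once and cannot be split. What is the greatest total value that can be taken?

Check high-value combinations within 14 kg:
- A+D: mass 9+3=12, value 30+19=49
- D+F: mass 3+7=10, value 19+24=43
- C+D: mass 9+3=12, value 21+19=40
- B+F: mass 7+7=14, value 15+24=39
- B+D: mass 7+3=10, value 15+19=34
Best: 49 sci.

49 sci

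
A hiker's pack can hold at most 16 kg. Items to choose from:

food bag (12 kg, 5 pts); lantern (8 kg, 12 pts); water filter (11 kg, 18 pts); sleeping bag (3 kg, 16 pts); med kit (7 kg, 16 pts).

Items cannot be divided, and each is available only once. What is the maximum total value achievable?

Check high-value combinations within 16 kg:
- water filter+sleeping bag: weight 11+3=14, value 18+16=34
- sleeping bag+med kit: weight 3+7=10, value 16+16=32
- lantern+sleeping bag: weight 8+3=11, value 12+16=28
- lantern+med kit: weight 8+7=15, value 12+16=28
Best: 34 pts.

34 pts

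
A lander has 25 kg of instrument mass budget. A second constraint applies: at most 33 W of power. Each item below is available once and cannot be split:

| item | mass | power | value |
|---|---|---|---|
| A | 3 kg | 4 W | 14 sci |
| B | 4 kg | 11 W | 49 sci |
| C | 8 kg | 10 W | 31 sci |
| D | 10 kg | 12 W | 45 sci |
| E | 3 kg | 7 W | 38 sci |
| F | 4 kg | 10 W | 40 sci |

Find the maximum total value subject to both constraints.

Feasible sets respecting both limits:
- A+B+E+F: mass 14, power 32, value 141
- A+D+E+F: mass 20, power 33, value 137
- B+D+F: mass 18, power 33, value 134
Best: 141 sci.

141 sci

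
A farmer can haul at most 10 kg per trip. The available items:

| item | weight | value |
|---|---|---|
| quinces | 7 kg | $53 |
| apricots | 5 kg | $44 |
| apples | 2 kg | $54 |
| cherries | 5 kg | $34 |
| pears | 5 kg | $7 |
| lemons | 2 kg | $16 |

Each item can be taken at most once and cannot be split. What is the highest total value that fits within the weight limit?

$114

Check high-value combinations within 10 kg:
- apricots+apples+lemons: weight 5+2+2=9, value 44+54+16=114
- quinces+apples: weight 7+2=9, value 53+54=107
- apples+cherries+lemons: weight 2+5+2=9, value 54+34+16=104
- apricots+apples: weight 5+2=7, value 44+54=98
Best: $114.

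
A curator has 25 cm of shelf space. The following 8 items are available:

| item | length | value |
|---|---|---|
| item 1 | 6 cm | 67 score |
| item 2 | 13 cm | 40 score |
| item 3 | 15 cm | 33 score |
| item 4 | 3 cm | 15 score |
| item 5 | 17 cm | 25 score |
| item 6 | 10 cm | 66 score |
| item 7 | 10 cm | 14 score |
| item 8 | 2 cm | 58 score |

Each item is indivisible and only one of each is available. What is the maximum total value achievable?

206 score

Check high-value combinations within 25 cm:
- item 1+item 4+item 6+item 8: length 6+3+10+2=21, value 67+15+66+58=206
- item 1+item 6+item 8: length 6+10+2=18, value 67+66+58=191
- item 1+item 2+item 4+item 8: length 6+13+3+2=24, value 67+40+15+58=180
Best: 206 score.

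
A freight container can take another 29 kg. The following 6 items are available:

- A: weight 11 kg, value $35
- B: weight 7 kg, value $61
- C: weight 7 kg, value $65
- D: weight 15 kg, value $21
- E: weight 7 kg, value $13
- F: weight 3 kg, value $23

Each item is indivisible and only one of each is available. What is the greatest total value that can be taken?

Check high-value combinations within 29 kg:
- A+B+C+F: weight 11+7+7+3=28, value 35+61+65+23=184
- B+C+E+F: weight 7+7+7+3=24, value 61+65+13+23=162
- A+B+C: weight 11+7+7=25, value 35+61+65=161
- B+C+F: weight 7+7+3=17, value 61+65+23=149
Best: $184.

$184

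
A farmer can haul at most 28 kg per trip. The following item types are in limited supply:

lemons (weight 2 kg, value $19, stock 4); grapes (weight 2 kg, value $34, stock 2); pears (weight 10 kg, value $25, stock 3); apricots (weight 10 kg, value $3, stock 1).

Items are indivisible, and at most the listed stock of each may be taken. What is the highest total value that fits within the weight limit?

Best selections within weight 28 and stock limits:
- 4×lemons + 2×grapes + 1×pears: weight 22, value 169
- 2×lemons + 2×grapes + 2×pears: weight 28, value 156
- 3×lemons + 2×grapes + 1×pears: weight 20, value 150
Best: $169.

$169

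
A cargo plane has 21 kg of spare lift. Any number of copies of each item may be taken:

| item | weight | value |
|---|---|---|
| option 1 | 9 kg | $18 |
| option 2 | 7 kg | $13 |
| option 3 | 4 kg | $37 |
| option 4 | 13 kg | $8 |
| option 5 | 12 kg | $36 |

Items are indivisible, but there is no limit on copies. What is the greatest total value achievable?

Best value-per-unit is option 3 at 37/4, and filling with it alone uses weight 5×4=20. No mix of the others beats 5×37 = 185.

$185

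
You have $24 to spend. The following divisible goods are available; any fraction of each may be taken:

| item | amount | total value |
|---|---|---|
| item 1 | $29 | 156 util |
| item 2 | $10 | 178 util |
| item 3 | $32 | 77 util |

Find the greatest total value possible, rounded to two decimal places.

Take in order of value per unit:
- item 2 (178/10 per unit): all 10 → value 178, running total 178.00
- item 1 (156/29 per unit): 14 of 29 → value 14×156/29 = 75.3103, running total 253.31
Total 253.31.

253.31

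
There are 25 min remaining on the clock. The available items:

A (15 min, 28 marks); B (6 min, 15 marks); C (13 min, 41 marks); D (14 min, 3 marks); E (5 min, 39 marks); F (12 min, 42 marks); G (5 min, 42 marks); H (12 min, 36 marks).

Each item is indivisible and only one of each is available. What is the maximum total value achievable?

123 marks

Check high-value combinations within 25 min:
- E+F+G: time 5+12+5=22, value 39+42+42=123
- C+E+G: time 13+5+5=23, value 41+39+42=122
- E+G+H: time 5+5+12=22, value 39+42+36=117
- A+E+G: time 15+5+5=25, value 28+39+42=109
- B+F+G: time 6+12+5=23, value 15+42+42=99
Best: 123 marks.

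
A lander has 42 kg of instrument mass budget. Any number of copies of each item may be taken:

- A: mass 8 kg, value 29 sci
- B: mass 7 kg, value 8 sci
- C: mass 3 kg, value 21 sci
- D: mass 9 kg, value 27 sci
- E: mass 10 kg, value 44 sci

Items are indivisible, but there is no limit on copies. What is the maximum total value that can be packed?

294 sci

Best value-per-unit is C at 21/3, and filling with it alone uses mass 14×3=42. No mix of the others beats 14×21 = 294.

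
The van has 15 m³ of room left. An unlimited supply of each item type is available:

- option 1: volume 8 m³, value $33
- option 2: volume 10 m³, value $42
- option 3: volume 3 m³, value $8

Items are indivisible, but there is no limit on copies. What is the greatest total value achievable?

$50

Best value-per-unit is option 2 at 42/10; filling with it alone gives 1×42 = 42.
Optimal mix: 1×option 2 + 1×option 3 → volume 13, value 50.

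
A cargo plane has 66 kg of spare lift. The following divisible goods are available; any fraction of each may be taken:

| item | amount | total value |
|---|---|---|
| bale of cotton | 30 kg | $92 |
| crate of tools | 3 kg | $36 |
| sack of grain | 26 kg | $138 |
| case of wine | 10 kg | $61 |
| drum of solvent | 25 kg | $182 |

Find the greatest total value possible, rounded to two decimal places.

423.13

Take in order of value per unit:
- crate of tools (36/3 per unit): all 3 → value 36, running total 36.00
- drum of solvent (182/25 per unit): all 25 → value 182, running total 218.00
- case of wine (61/10 per unit): all 10 → value 61, running total 279.00
- sack of grain (138/26 per unit): all 26 → value 138, running total 417.00
- bale of cotton (92/30 per unit): 2 of 30 → value 2×92/30 = 6.1333, running total 423.13
Total 423.13.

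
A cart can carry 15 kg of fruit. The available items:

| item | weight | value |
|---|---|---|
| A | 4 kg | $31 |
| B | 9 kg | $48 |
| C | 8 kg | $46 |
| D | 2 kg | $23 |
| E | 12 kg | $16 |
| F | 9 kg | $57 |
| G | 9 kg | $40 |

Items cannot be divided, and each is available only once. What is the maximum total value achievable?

Check high-value combinations within 15 kg:
- A+D+F: weight 4+2+9=15, value 31+23+57=111
- A+B+D: weight 4+9+2=15, value 31+48+23=102
- A+C+D: weight 4+8+2=14, value 31+46+23=100
- A+D+G: weight 4+2+9=15, value 31+23+40=94
Best: $111.

$111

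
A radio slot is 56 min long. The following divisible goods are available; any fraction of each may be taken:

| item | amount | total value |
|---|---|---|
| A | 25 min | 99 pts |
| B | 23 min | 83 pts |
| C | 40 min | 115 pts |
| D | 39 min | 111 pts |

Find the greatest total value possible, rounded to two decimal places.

Take in order of value per unit:
- A (99/25 per unit): all 25 → value 99, running total 99.00
- B (83/23 per unit): all 23 → value 83, running total 182.00
- C (115/40 per unit): 8 of 40 → value 8×115/40 = 23.0000, running total 205.00
Total 205.00.

205.00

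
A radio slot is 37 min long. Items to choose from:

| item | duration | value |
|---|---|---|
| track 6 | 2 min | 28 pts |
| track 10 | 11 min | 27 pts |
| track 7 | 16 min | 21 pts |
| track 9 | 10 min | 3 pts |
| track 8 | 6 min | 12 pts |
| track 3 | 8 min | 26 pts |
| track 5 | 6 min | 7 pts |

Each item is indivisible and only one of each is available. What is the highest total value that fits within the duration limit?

102 pts

Check high-value combinations within 37 min:
- track 6+track 10+track 7+track 3: duration 2+11+16+8=37, value 28+27+21+26=102
- track 6+track 10+track 8+track 3+track 5: duration 2+11+6+8+6=33, value 28+27+12+26+7=100
- track 6+track 10+track 9+track 8+track 3: duration 2+11+10+6+8=37, value 28+27+3+12+26=96
- track 6+track 10+track 8+track 3: duration 2+11+6+8=27, value 28+27+12+26=93
Best: 102 pts.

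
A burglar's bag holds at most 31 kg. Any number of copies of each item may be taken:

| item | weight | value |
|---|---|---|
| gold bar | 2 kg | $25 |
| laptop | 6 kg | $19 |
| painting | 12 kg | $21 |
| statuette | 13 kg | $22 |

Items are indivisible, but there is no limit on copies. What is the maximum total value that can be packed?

$375

Best value-per-unit is gold bar at 25/2, and filling with it alone uses weight 15×2=30. No mix of the others beats 15×25 = 375.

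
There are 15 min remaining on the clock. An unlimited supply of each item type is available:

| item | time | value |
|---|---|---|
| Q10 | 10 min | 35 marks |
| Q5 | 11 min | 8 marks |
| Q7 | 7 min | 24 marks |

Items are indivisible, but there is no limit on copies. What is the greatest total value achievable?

48 marks

Best value-per-unit is Q10 at 35/10; filling with it alone gives 1×35 = 35.
Optimal mix: 2×Q7 → time 14, value 48.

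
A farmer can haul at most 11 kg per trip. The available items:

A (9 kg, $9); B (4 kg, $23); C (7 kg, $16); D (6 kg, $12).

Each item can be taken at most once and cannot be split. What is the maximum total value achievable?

Check high-value combinations within 11 kg:
- B+C: weight 4+7=11, value 23+16=39
- B+D: weight 4+6=10, value 23+12=35
- B: weight 4, value 23
- C: weight 7, value 16
- D: weight 6, value 12
Best: $39.

$39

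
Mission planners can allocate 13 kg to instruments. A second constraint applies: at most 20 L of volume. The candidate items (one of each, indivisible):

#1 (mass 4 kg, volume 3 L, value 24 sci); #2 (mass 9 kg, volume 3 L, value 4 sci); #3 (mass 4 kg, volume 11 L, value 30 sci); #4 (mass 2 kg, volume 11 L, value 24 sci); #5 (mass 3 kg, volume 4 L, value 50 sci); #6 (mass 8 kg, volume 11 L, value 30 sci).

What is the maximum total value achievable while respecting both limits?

Feasible sets respecting both limits:
- #1+#3+#5: mass 11, volume 18, value 104
- #1+#4+#5: mass 9, volume 18, value 98
- #3+#5: mass 7, volume 15, value 80
- #5+#6: mass 11, volume 15, value 80
Best: 104 sci.

104 sci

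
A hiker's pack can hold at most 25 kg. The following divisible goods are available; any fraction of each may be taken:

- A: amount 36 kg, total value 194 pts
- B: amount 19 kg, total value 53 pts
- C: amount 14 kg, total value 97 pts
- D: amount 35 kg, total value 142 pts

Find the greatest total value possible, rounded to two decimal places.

Take in order of value per unit:
- C (97/14 per unit): all 14 → value 97, running total 97.00
- A (194/36 per unit): 11 of 36 → value 11×194/36 = 59.2778, running total 156.28
Total 156.28.

156.28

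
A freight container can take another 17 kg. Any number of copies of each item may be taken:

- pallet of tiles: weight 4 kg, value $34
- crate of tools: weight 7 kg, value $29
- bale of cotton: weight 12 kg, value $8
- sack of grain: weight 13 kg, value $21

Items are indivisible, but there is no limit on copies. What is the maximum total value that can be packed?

$136

Best value-per-unit is pallet of tiles at 34/4, and filling with it alone uses weight 4×4=16. No mix of the others beats 4×34 = 136.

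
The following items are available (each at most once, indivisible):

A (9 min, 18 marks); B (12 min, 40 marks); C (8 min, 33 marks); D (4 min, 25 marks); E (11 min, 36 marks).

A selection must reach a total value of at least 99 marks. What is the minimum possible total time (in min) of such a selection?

27

Subsets with value ≥ 99, sorted by total time:
- B+D+E: time 27, value 101
- B+C+E: time 31, value 109
- A+C+D+E: time 32, value 112
Minimum time: 27 min.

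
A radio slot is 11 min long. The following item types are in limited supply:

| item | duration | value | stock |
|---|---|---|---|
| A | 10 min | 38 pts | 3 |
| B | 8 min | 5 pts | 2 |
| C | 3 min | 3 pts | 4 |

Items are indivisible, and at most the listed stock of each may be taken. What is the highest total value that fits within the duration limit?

38 pts

Top feasible selections:
- 1×A: duration 10, value 38
- 3×C: duration 9, value 9
- 1×B + 1×C: duration 11, value 8
- 2×C: duration 6, value 6
Best: 38 pts.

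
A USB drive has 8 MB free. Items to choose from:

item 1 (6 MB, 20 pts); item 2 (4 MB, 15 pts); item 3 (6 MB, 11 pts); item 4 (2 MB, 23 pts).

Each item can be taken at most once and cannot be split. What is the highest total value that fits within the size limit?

Check high-value combinations within 8 MB:
- item 1+item 4: size 6+2=8, value 20+23=43
- item 2+item 4: size 4+2=6, value 15+23=38
- item 3+item 4: size 6+2=8, value 11+23=34
- item 4: size 2, value 23
- item 1: size 6, value 20
Best: 43 pts.

43 pts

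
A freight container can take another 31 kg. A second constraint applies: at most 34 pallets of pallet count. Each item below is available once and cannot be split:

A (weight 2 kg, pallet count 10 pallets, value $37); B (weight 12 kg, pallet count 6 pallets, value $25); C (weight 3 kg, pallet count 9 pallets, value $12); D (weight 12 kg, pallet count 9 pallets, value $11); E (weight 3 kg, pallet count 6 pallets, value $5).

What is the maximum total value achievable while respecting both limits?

Feasible sets respecting both limits:
- A+B+C+D: weight 29, pallet count 34, value 85
- A+B+C+E: weight 20, pallet count 31, value 79
- A+B+D+E: weight 29, pallet count 31, value 78
- A+B+C: weight 17, pallet count 25, value 74
Best: $85.

$85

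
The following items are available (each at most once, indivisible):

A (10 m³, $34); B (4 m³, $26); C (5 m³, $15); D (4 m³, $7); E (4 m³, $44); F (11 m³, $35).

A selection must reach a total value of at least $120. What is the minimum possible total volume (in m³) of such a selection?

Subsets with value ≥ 120, sorted by total volume:
- B+C+E+F: volume 24, value 120
- A+B+C+D+E: volume 27, value 126
- B+C+D+E+F: volume 28, value 127
- A+B+E+F: volume 29, value 139
Minimum volume: 24 m³.

24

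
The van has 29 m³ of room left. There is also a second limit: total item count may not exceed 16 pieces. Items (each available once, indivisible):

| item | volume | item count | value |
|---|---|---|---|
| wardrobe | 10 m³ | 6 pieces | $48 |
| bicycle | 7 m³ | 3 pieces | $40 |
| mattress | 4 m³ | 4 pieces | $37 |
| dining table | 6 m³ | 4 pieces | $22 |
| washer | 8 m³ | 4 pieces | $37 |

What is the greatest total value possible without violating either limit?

$136

Feasible sets respecting both limits:
- bicycle+mattress+dining table+washer: volume 25, item count 15, value 136
- wardrobe+bicycle+mattress: volume 21, item count 13, value 125
- wardrobe+bicycle+washer: volume 25, item count 13, value 125
- wardrobe+mattress+washer: volume 22, item count 14, value 122
Best: $136.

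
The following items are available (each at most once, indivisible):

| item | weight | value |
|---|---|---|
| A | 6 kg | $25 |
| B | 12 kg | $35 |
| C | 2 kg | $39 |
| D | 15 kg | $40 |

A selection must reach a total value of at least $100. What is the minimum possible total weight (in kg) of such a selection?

Subsets with value ≥ 100, sorted by total weight:
- A+C+D: weight 23, value 104
- B+C+D: weight 29, value 114
- A+B+D: weight 33, value 100
- A+B+C+D: weight 35, value 139
Minimum weight: 23 kg.

23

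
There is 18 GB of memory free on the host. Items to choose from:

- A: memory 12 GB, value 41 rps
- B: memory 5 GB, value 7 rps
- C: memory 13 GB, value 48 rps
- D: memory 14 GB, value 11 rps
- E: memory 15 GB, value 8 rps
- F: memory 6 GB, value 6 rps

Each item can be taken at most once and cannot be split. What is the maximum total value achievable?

Check high-value combinations within 18 GB:
- B+C: memory 5+13=18, value 7+48=55
- C: memory 13, value 48
- A+B: memory 12+5=17, value 41+7=48
- A+F: memory 12+6=18, value 41+6=47
- A: memory 12, value 41
Best: 55 rps.

55 rps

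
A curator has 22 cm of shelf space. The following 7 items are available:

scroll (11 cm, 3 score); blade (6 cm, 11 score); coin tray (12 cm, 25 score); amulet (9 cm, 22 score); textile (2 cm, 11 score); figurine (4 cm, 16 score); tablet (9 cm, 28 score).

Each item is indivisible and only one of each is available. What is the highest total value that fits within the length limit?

66 score

This is a 0/1 knapsack; check combinations near the capacity.
- blade+textile+figurine+tablet: length 6+2+4+9=21, value 11+11+16+28=66
- amulet+figurine+tablet: length 9+4+9=22, value 22+16+28=66
- amulet+textile+tablet: length 9+2+9=20, value 22+11+28=61
Best: 66 score.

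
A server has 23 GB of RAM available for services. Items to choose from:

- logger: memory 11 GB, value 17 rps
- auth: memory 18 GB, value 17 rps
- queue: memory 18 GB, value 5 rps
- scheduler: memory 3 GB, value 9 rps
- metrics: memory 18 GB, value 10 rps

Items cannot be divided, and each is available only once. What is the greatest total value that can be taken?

26 rps

Check high-value combinations within 23 GB:
- logger+scheduler: memory 11+3=14, value 17+9=26
- auth+scheduler: memory 18+3=21, value 17+9=26
- scheduler+metrics: memory 3+18=21, value 9+10=19
- logger: memory 11, value 17
Best: 26 rps.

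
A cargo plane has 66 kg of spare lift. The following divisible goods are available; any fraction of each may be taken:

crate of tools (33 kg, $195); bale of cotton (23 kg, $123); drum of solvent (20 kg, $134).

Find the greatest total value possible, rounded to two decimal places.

Take in order of value per unit:
- drum of solvent (134/20 per unit): all 20 → value 134, running total 134.00
- crate of tools (195/33 per unit): all 33 → value 195, running total 329.00
- bale of cotton (123/23 per unit): 13 of 23 → value 13×123/23 = 69.5217, running total 398.52
Total 398.52.

398.52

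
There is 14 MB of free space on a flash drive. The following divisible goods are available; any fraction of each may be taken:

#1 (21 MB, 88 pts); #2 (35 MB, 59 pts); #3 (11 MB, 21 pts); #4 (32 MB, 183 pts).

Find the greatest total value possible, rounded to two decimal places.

80.06

Take in order of value per unit:
- #4 (183/32 per unit): 14 of 32 → value 14×183/32 = 80.0625, running total 80.06
Total 80.06.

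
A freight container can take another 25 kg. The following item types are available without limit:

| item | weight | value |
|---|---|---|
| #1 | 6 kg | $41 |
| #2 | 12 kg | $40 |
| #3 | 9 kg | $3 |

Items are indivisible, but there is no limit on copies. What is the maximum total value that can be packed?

Best value-per-unit is #1 at 41/6, and filling with it alone uses weight 4×6=24. No mix of the others beats 4×41 = 164.

$164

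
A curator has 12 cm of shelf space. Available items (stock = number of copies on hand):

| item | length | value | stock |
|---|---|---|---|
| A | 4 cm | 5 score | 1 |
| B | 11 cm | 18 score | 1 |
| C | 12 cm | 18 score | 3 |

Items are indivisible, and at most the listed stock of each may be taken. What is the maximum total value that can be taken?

Best selections within length 12 and stock limits:
- 1×B: length 11, value 18
- 1×C: length 12, value 18
- 1×A: length 4, value 5
Best: 18 score.

18 score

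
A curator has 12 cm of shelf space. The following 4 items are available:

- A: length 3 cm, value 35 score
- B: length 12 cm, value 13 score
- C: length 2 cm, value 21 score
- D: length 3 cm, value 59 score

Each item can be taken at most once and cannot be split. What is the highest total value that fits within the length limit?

115 score

Check high-value combinations within 12 cm:
- A+C+D: length 3+2+3=8, value 35+21+59=115
- A+D: length 3+3=6, value 35+59=94
- C+D: length 2+3=5, value 21+59=80
- D: length 3, value 59
Best: 115 score.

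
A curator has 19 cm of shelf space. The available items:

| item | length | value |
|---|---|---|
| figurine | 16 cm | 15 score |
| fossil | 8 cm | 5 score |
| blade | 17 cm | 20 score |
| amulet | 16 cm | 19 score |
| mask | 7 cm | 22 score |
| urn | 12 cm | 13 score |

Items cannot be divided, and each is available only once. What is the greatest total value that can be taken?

35 score

Check high-value combinations within 19 cm:
- mask+urn: length 7+12=19, value 22+13=35
- fossil+mask: length 8+7=15, value 5+22=27
- mask: length 7, value 22
- blade: length 17, value 20
Best: 35 score.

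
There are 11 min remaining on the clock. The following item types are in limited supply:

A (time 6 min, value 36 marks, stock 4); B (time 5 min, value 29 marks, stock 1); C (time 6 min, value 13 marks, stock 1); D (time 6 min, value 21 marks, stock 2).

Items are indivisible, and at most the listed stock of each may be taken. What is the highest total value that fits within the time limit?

Best selections within time 11 and stock limits:
- 1×A + 1×B: time 11, value 65
- 1×B + 1×D: time 11, value 50
Best: 65 marks.

65 marks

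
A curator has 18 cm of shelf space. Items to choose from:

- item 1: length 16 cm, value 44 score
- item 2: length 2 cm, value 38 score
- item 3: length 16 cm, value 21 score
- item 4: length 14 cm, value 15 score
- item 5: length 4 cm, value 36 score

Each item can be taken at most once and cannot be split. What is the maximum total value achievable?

82 score

Check high-value combinations within 18 cm:
- item 1+item 2: length 16+2=18, value 44+38=82
- item 2+item 5: length 2+4=6, value 38+36=74
- item 2+item 3: length 2+16=18, value 38+21=59
Best: 82 score.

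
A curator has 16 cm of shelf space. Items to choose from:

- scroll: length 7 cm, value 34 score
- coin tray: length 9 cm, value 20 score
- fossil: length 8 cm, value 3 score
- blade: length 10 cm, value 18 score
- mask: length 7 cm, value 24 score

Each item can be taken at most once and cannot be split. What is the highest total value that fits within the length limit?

Check high-value combinations within 16 cm:
- scroll+mask: length 7+7=14, value 34+24=58
- scroll+coin tray: length 7+9=16, value 34+20=54
- coin tray+mask: length 9+7=16, value 20+24=44
Best: 58 score.

58 score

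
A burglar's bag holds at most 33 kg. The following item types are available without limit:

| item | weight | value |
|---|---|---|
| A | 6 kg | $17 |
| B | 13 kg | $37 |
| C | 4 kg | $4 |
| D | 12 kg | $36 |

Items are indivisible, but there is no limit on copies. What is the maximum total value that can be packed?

Best value-per-unit is D at 36/12; filling with it alone gives 2×36 = 72.
Optimal mix: 1×A + 2×B → weight 32, value 91.

$91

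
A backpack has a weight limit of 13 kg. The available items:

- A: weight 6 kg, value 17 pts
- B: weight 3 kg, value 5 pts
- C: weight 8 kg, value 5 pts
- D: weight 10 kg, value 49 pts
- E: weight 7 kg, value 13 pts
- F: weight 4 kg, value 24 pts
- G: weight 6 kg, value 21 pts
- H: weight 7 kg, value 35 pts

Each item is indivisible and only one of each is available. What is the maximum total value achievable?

59 pts

Check high-value combinations within 13 kg:
- F+H: weight 4+7=11, value 24+35=59
- G+H: weight 6+7=13, value 21+35=56
- B+D: weight 3+10=13, value 5+49=54
- A+H: weight 6+7=13, value 17+35=52
Best: 59 pts.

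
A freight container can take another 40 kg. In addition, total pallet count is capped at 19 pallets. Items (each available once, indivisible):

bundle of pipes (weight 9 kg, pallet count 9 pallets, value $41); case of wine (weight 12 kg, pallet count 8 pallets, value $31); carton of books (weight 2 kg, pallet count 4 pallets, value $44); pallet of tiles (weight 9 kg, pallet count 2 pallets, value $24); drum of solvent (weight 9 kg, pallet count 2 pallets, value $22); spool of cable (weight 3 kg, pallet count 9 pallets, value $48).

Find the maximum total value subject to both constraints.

Feasible sets respecting both limits:
- carton of books+pallet of tiles+drum of solvent+spool of cable: weight 23, pallet count 17, value 138
- bundle of pipes+carton of books+pallet of tiles+drum of solvent: weight 29, pallet count 17, value 131
- case of wine+carton of books+pallet of tiles+drum of solvent: weight 32, pallet count 16, value 121
Best: $138.

$138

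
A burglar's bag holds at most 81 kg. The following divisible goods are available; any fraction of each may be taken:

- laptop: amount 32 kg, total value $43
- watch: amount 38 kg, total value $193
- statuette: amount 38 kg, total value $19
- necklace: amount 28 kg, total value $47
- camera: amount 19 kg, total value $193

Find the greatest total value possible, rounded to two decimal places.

Take in order of value per unit:
- camera (193/19 per unit): all 19 → value 193, running total 193.00
- watch (193/38 per unit): all 38 → value 193, running total 386.00
- necklace (47/28 per unit): 24 of 28 → value 24×47/28 = 40.2857, running total 426.29
Total 426.29.

426.29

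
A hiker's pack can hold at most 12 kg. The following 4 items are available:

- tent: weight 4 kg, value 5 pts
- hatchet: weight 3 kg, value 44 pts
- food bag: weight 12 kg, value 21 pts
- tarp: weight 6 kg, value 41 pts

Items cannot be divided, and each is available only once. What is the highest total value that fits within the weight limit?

85 pts

Check high-value combinations within 12 kg:
- hatchet+tarp: weight 3+6=9, value 44+41=85
- tent+hatchet: weight 4+3=7, value 5+44=49
- tent+tarp: weight 4+6=10, value 5+41=46
- hatchet: weight 3, value 44
- tarp: weight 6, value 41
Best: 85 pts.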